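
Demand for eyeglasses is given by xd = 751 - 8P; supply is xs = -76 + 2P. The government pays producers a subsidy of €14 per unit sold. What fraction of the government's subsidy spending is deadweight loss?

DWL / government spending = 56/559

Pre-subsidy: 751 - 8P = -76 + 2P gives P* = 82.7, x* = 89.4.
With the subsidy, sellers receive Ps = Pb + 14 for each unit, where Pb is the price buyers pay.
Supply in terms of Pb becomes xs = -76 + 2(Pb + 14) = -48 + 2Pb. Setting this equal to demand: 751 - 8Pb = -48 + 2Pb, so Pb = 79.9.
Sellers receive Ps = 79.9 + 14 = 93.9; x' = 751 − 8·79.9 = 111.8.
ΔCS = ½(89.4 + 111.8)(82.7 − 79.9) = 281.68; ΔPS = ½(89.4 + 111.8)(93.9 − 82.7) = 1126.72.
Government spending = 14 × 111.8 = 1565.2.
DWL = ½ × 14 × (111.8 − 89.4) = 156.8; fraction = 156.8 / 1565.2 = 56/559.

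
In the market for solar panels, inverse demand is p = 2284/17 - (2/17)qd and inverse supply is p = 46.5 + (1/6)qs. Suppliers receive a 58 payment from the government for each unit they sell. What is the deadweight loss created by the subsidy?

Deadweight loss = 5916

Pre-subsidy: 2284/17 - (2/17)q = 46.5 + (1/6)q gives q* = 309 and p* = 98.
With the subsidy, sellers receive ps = pb + 58 for each unit, where pb is the price buyers pay.
On the curves, pb = 2284/17 - (2/17)q and ps = 46.5 + (1/6)q; the wedge ps − pb = 58 gives 46.5 + (1/6)q − (2284/17 - (2/17)q) = 58, so q' = 513.
Then pb = 2284/17 − (2/17)·513 = 74 and ps = 46.5 + (1/6)·513 = 132.
The subsidy expands output by 513 − 309 = 204 past the efficient level; on those units the gap between marginal cost and willingness to pay runs from 0 up to 58.
DWL = ½ × 58 × 204 = 5916.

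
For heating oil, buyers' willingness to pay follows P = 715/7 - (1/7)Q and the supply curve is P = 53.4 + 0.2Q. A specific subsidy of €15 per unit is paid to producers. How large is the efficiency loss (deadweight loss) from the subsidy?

Pre-subsidy: 715/7 - (1/7)Q = 53.4 + 0.2Q gives Q* = 853/6 and P* = 491/6.
With the subsidy, sellers receive Ps = Pb + 15 for each unit, where Pb is the price buyers pay.
On the curves, Pb = 715/7 - (1/7)Q and Ps = 53.4 + 0.2Q; the wedge Ps − Pb = 15 gives 53.4 + 0.2Q − (715/7 - (1/7)Q) = 15, so Q' = 2231/12.
Then Pb = 715/7 − (1/7)·(2231/12) = 907/12 and Ps = 53.4 + 0.2·(2231/12) = 1087/12.
The subsidy expands output by 2231/12 − 853/6 = 43.75 past the efficient level; on those units the gap between marginal cost and willingness to pay runs from 0 up to 15.
DWL = ½ × 15 × 43.75 = 328.125.

Deadweight loss = €328.125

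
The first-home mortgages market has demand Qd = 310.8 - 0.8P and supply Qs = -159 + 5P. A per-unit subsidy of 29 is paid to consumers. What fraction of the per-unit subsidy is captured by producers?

Producer share = 4/29

Pre-subsidy: 310.8 - 0.8P = -159 + 5P gives P* = 81, Q* = 246.
With the rebate, buyers effectively pay Pb = Ps − 29, where Ps is the price sellers receive.
Demand in terms of Ps becomes Qd = 310.8 − 0.8(Ps − 29) = 334 - 0.8Ps. Setting this equal to supply: 334 - 0.8Ps = -159 + 5Ps, so Ps = 85.
Buyers pay Pb = 85 − 29 = 56; Q' = -159 + 5·85 = 266.
Buyers' price falls by P* − Pb = 81 − 56 = 25; sellers' price rises by Ps − P* = 85 − 81 = 4.
So producers capture 4/29 = 4/29 of each unit of subsidy.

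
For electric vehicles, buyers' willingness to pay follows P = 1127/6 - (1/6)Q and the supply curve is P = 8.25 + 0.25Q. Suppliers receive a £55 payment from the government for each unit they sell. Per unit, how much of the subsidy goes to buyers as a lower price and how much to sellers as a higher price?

Buyers gain £22 per unit; sellers gain £33 per unit

Pre-subsidy: 1127/6 - (1/6)Q = 8.25 + 0.25Q gives Q* = 431 and P* = 116.
With the subsidy, sellers receive Ps = Pb + 55 for each unit, where Pb is the price buyers pay.
On the curves, Pb = 1127/6 - (1/6)Q and Ps = 8.25 + 0.25Q; the wedge Ps − Pb = 55 gives 8.25 + 0.25Q − (1127/6 - (1/6)Q) = 55, so Q' = 563.
Then Pb = 1127/6 − (1/6)·563 = 94 and Ps = 8.25 + 0.25·563 = 149.
Buyers' price falls by P* − Pb = 116 − 94 = 22; sellers' price rises by Ps − P* = 149 − 116 = 33.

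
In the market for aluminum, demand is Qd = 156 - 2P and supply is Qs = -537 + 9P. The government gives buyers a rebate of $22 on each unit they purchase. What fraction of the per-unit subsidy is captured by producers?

Pre-subsidy: 156 - 2P = -537 + 9P gives P* = 63, Q* = 30.
With the rebate, buyers effectively pay Pb = Ps − 22, where Ps is the price sellers receive.
Demand in terms of Ps becomes Qd = 156 − 2(Ps − 22) = 200 - 2Ps. Setting this equal to supply: 200 - 2Ps = -537 + 9Ps, so Ps = 67.
Buyers pay Pb = 67 − 22 = 45; Q' = -537 + 9·67 = 66.
Buyers' price falls by P* − Pb = 63 − 45 = 18; sellers' price rises by Ps − P* = 67 − 63 = 4.
So producers capture 4/22 = 2/11 of each unit of subsidy.

Producer share = 2/11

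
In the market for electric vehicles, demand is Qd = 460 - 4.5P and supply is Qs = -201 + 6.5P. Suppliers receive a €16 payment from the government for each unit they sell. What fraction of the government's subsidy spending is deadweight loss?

DWL / government spending = 468/5107

Pre-subsidy: 460 - 4.5P = -201 + 6.5P gives P* = 661/11, Q* = 4171/22.
With the subsidy, sellers receive Ps = Pb + 16 for each unit, where Pb is the price buyers pay.
Supply in terms of Pb becomes Qs = -201 + 6.5(Pb + 16) = -97 + 6.5Pb. Setting this equal to demand: 460 - 4.5Pb = -97 + 6.5Pb, so Pb = 557/11.
Sellers receive Ps = 557/11 + 16 = 733/11; Q' = 460 − 4.5·(557/11) = 5107/22.
ΔCS = ½(4171/22 + 5107/22)(661/11 − 557/11) = 241228/121; ΔPS = ½(4171/22 + 5107/22)(733/11 − 661/11) = 167004/121.
Government spending = 16 × 5107/22 = 40856/11.
DWL = ½ × 16 × (5107/22 − 4171/22) = 3744/11; fraction = (3744/11) / (40856/11) = 468/5107.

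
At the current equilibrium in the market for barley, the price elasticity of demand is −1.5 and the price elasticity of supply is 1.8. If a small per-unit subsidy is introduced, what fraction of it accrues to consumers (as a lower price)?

For a small subsidy around the equilibrium, the benefit split depends on the relative slopes, which at a point are proportional to the elasticities.
Buyer share = εs/(εs + |εd|) = 1.8/(1.8 + 1.5) = 6/11; seller share = |εd|/(εs + |εd|) = 5/11.

Consumer share = 6/11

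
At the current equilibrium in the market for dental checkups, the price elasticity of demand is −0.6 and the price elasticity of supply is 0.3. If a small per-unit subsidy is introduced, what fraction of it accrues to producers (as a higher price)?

Producer share = 2/3

For a small subsidy around the equilibrium, the benefit split depends on the relative slopes, which at a point are proportional to the elasticities.
Buyer share = εs/(εs + |εd|) = 0.3/(0.3 + 0.6) = 1/3; seller share = |εd|/(εs + |εd|) = 2/3.
So producers capture 2/3 of the subsidy.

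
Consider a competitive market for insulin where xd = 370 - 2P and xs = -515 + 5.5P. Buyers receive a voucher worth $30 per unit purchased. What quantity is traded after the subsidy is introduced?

Pre-subsidy: 370 - 2P = -515 + 5.5P gives P* = 118, x* = 134.
With the rebate, buyers effectively pay Pb = Ps − 30, where Ps is the price sellers receive.
Demand in terms of Ps becomes xd = 370 − 2(Ps − 30) = 430 - 2Ps. Setting this equal to supply: 430 - 2Ps = -515 + 5.5Ps, so Ps = 126.
Buyers pay Pb = 126 − 30 = 96; x' = -515 + 5.5·126 = 178.

x' = 178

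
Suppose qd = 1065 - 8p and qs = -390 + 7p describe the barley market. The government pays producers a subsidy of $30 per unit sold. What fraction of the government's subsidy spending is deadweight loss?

Pre-subsidy: 1065 - 8p = -390 + 7p gives p* = 97, q* = 289.
With the subsidy, sellers receive ps = pb + 30 for each unit, where pb is the price buyers pay.
Supply in terms of pb becomes qs = -390 + 7(pb + 30) = -180 + 7pb. Setting this equal to demand: 1065 - 8pb = -180 + 7pb, so pb = 83.
Sellers receive ps = 83 + 30 = 113; q' = 1065 − 8·83 = 401.
ΔCS = ½(289 + 401)(97 − 83) = 4830; ΔPS = ½(289 + 401)(113 − 97) = 5520.
Government spending = 30 × 401 = 12030.
DWL = ½ × 30 × (401 − 289) = 1680; fraction = 1680 / 12030 = 56/401.

DWL / government spending = 56/401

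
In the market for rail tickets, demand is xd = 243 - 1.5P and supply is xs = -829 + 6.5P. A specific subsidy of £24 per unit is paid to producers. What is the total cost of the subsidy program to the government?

Pre-subsidy: 243 - 1.5P = -829 + 6.5P gives P* = 134, x* = 42.
With the subsidy, sellers receive Ps = Pb + 24 for each unit, where Pb is the price buyers pay.
Supply in terms of Pb becomes xs = -829 + 6.5(Pb + 24) = -673 + 6.5Pb. Setting this equal to demand: 243 - 1.5Pb = -673 + 6.5Pb, so Pb = 114.5.
Sellers receive Ps = 114.5 + 24 = 138.5; x' = 243 − 1.5·114.5 = 71.25.
Government outlay = subsidy × quantity = 24 × 71.25 = 1710.

Government cost = £1710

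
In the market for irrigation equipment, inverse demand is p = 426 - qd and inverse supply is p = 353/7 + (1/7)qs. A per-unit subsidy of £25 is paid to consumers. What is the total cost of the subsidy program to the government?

Government cost = £8762.5

Pre-subsidy: 426 - q = 353/7 + (1/7)q gives q* = 328.625 and p* = 97.375.
With the rebate, buyers effectively pay pb = ps − 25, where ps is the price sellers receive.
On the curves, pb = 426 - q and ps = 353/7 + (1/7)q; the wedge ps − pb = 25 gives 353/7 + (1/7)q − (426 - q) = 25, so q' = 350.5.
Then pb = 426 − 1·350.5 = 75.5 and ps = 353/7 + (1/7)·350.5 = 100.5.
Government outlay = subsidy × quantity = 25 × 350.5 = 8762.5.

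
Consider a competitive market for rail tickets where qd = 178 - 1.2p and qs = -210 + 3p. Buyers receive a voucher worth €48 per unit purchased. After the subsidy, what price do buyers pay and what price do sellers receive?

Pre-subsidy: 178 - 1.2p = -210 + 3p gives p* = 1940/21, q* = 470/7.
With the rebate, buyers effectively pay pb = ps − 48, where ps is the price sellers receive.
Demand in terms of ps becomes qd = 178 − 1.2(ps − 48) = 235.6 - 1.2ps. Setting this equal to supply: 235.6 - 1.2ps = -210 + 3ps, so ps = 2228/21.
Buyers pay pb = 2228/21 − 48 = 1220/21; q' = -210 + 3·(2228/21) = 758/7.

Buyers pay 1220/21; sellers receive 2228/21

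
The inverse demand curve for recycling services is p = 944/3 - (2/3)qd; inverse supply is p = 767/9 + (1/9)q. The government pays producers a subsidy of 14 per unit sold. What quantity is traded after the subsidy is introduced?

Pre-subsidy: 944/3 - (2/3)q = 767/9 + (1/9)q gives q* = 295 and p* = 118.
With the subsidy, sellers receive ps = pb + 14 for each unit, where pb is the price buyers pay.
On the curves, pb = 944/3 - (2/3)q and ps = 767/9 + (1/9)q; the wedge ps − pb = 14 gives 767/9 + (1/9)q − (944/3 - (2/3)q) = 14, so q' = 313.
Then pb = 944/3 − (2/3)·313 = 106 and ps = 767/9 + (1/9)·313 = 120.

q' = 313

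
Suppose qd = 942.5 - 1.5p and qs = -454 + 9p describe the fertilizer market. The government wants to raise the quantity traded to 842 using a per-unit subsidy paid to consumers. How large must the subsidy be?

At q = 842, invert demand for the buyer price: pb = (942.5 − 842)/1.5 = 67; invert supply for the seller price: ps = (842 − (-454))/9 = 144.
The subsidy must fill the gap: s = ps − pb = 144 − 67 = 77.

Required subsidy s = 77 per unit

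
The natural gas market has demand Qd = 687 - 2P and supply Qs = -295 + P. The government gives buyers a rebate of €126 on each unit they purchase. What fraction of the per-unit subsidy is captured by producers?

Producer share = 2/3

Pre-subsidy: 687 - 2P = -295 + P gives P* = 982/3, Q* = 97/3.
With the rebate, buyers effectively pay Pb = Ps − 126, where Ps is the price sellers receive.
Demand in terms of Ps becomes Qd = 687 − 2(Ps − 126) = 939 - 2Ps. Setting this equal to supply: 939 - 2Ps = -295 + Ps, so Ps = 1234/3.
Buyers pay Pb = 1234/3 − 126 = 856/3; Q' = -295 + 1·(1234/3) = 349/3.
Buyers' price falls by P* − Pb = 982/3 − 856/3 = 42; sellers' price rises by Ps − P* = 1234/3 − 982/3 = 84.
So producers capture 84/126 = 2/3 of each unit of subsidy.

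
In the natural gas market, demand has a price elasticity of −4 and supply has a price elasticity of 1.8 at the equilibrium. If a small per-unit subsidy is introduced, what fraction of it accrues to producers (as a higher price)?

For a small subsidy around the equilibrium, the benefit split depends on the relative slopes, which at a point are proportional to the elasticities.
Buyer share = εs/(εs + |εd|) = 1.8/(1.8 + 4) = 9/29; seller share = |εd|/(εs + |εd|) = 20/29.
So producers capture 20/29 of the subsidy.

Producer share = 20/29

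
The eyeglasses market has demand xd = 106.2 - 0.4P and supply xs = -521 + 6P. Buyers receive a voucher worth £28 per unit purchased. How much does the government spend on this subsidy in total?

Pre-subsidy: 106.2 - 0.4P = -521 + 6P gives P* = 98, x* = 67.
With the rebate, buyers effectively pay Pb = Ps − 28, where Ps is the price sellers receive.
Demand in terms of Ps becomes xd = 106.2 − 0.4(Ps − 28) = 117.4 - 0.4Ps. Setting this equal to supply: 117.4 - 0.4Ps = -521 + 6Ps, so Ps = 99.75.
Buyers pay Pb = 99.75 − 28 = 71.75; x' = -521 + 6·99.75 = 77.5.
Government outlay = subsidy × quantity = 28 × 77.5 = 2170.

Government cost = £2170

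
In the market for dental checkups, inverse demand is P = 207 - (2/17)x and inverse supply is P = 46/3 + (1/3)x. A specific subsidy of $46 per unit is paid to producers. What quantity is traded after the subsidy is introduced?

x' = 527

Pre-subsidy: 207 - (2/17)x = 46/3 + (1/3)x gives x* = 425 and P* = 157.
With the subsidy, sellers receive Ps = Pb + 46 for each unit, where Pb is the price buyers pay.
On the curves, Pb = 207 - (2/17)x and Ps = 46/3 + (1/3)x; the wedge Ps − Pb = 46 gives 46/3 + (1/3)x − (207 - (2/17)x) = 46, so x' = 527.
Then Pb = 207 − (2/17)·527 = 145 and Ps = 46/3 + (1/3)·527 = 191.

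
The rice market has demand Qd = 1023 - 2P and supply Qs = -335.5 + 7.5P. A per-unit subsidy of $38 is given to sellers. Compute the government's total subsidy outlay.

Government cost = $30286

Pre-subsidy: 1023 - 2P = -335.5 + 7.5P gives P* = 143, Q* = 737.
With the subsidy, sellers receive Ps = Pb + 38 for each unit, where Pb is the price buyers pay.
Supply in terms of Pb becomes Qs = -335.5 + 7.5(Pb + 38) = -50.5 + 7.5Pb. Setting this equal to demand: 1023 - 2Pb = -50.5 + 7.5Pb, so Pb = 113.
Sellers receive Ps = 113 + 38 = 151; Q' = 1023 − 2·113 = 797.
Government outlay = subsidy × quantity = 38 × 797 = 30286.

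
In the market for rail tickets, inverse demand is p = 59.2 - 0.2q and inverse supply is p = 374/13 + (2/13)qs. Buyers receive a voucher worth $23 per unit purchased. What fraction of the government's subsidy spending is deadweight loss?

DWL / government spending = 65/302

Pre-subsidy: 59.2 - 0.2q = 374/13 + (2/13)q gives q* = 86 and p* = 42.
With the rebate, buyers effectively pay pb = ps − 23, where ps is the price sellers receive.
On the curves, pb = 59.2 - 0.2q and ps = 374/13 + (2/13)q; the wedge ps − pb = 23 gives 374/13 + (2/13)q − (59.2 - 0.2q) = 23, so q' = 151.
Then pb = 59.2 − 0.2·151 = 29 and ps = 374/13 + (2/13)·151 = 52.
ΔCS = ½(86 + 151)(42 − 29) = 1540.5; ΔPS = ½(86 + 151)(52 − 42) = 1185.
Government spending = 23 × 151 = 3473.
DWL = ½ × 23 × (151 − 86) = 747.5; fraction = 747.5 / 3473 = 65/302.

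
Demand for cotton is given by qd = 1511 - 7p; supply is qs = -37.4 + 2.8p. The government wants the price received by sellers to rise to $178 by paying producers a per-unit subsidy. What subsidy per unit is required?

Required subsidy s = $28 per unit

At a seller price of 178, quantity supplied is -37.4 + 2.8·178 = 461.
Buyers absorb 461 only when they pay pb with 1511 − 7·pb = 461, i.e. pb = 150.
s = ps − pb = 178 − 150 = 28.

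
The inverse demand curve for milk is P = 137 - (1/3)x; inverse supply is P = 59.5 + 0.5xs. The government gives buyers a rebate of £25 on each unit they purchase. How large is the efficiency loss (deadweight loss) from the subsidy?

Deadweight loss = £375

Pre-subsidy: 137 - (1/3)x = 59.5 + 0.5x gives x* = 93 and P* = 106.
With the rebate, buyers effectively pay Pb = Ps − 25, where Ps is the price sellers receive.
On the curves, Pb = 137 - (1/3)x and Ps = 59.5 + 0.5x; the wedge Ps − Pb = 25 gives 59.5 + 0.5x − (137 - (1/3)x) = 25, so x' = 123.
Then Pb = 137 − (1/3)·123 = 96 and Ps = 59.5 + 0.5·123 = 121.
The subsidy expands output by 123 − 93 = 30 past the efficient level; on those units the gap between marginal cost and willingness to pay runs from 0 up to 25.
DWL = ½ × 25 × 30 = 375.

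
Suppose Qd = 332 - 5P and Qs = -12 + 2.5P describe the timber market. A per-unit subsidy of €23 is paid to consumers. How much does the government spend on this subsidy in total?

Government cost = €3243

Pre-subsidy: 332 - 5P = -12 + 2.5P gives P* = 688/15, Q* = 308/3.
With the rebate, buyers effectively pay Pb = Ps − 23, where Ps is the price sellers receive.
Demand in terms of Ps becomes Qd = 332 − 5(Ps − 23) = 447 - 5Ps. Setting this equal to supply: 447 - 5Ps = -12 + 2.5Ps, so Ps = 61.2.
Buyers pay Pb = 61.2 − 23 = 38.2; Q' = -12 + 2.5·61.2 = 141.
Government outlay = subsidy × quantity = 23 × 141 = 3243.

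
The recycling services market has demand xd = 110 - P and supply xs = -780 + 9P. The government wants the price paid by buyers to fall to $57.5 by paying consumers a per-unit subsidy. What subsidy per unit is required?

At a buyer price of 57.5, quantity demanded is 110 − 1·57.5 = 52.5.
Sellers supply 52.5 only when they receive Ps with -780 + 9·Ps = 52.5, i.e. Ps = 92.5.
s = Ps − Pb = 92.5 − 57.5 = 35.

Required subsidy s = $35 per unit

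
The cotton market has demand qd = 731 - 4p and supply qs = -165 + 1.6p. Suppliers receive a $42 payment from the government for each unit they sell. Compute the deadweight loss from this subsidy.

Deadweight loss = $1008

Pre-subsidy: 731 - 4p = -165 + 1.6p gives p* = 160, q* = 91.
With the subsidy, sellers receive ps = pb + 42 for each unit, where pb is the price buyers pay.
Supply in terms of pb becomes qs = -165 + 1.6(pb + 42) = -97.8 + 1.6pb. Setting this equal to demand: 731 - 4pb = -97.8 + 1.6pb, so pb = 148.
Sellers receive ps = 148 + 42 = 190; q' = 731 − 4·148 = 139.
The subsidy expands output by 139 − 91 = 48 past the efficient level; on those units the gap between marginal cost and willingness to pay runs from 0 up to 42.
DWL = ½ × 42 × 48 = 1008.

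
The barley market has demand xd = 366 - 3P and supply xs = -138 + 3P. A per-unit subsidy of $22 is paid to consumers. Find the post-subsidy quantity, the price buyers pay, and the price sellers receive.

Pre-subsidy: 366 - 3P = -138 + 3P gives P* = 84, x* = 114.
With the rebate, buyers effectively pay Pb = Ps − 22, where Ps is the price sellers receive.
Demand in terms of Ps becomes xd = 366 − 3(Ps − 22) = 432 - 3Ps. Setting this equal to supply: 432 - 3Ps = -138 + 3Ps, so Ps = 95.
Buyers pay Pb = 95 − 22 = 73; x' = -138 + 3·95 = 147.

x' = 147; buyers pay $73; sellers receive $95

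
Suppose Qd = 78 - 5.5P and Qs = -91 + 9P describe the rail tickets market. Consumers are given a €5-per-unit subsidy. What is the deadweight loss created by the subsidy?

Pre-subsidy: 78 - 5.5P = -91 + 9P gives P* = 338/29, Q* = 403/29.
With the rebate, buyers effectively pay Pb = Ps − 5, where Ps is the price sellers receive.
Demand in terms of Ps becomes Qd = 78 − 5.5(Ps − 5) = 105.5 - 5.5Ps. Setting this equal to supply: 105.5 - 5.5Ps = -91 + 9Ps, so Ps = 393/29.
Buyers pay Pb = 393/29 − 5 = 248/29; Q' = -91 + 9·(393/29) = 898/29.
The subsidy expands output by 898/29 − 403/29 = 495/29 past the efficient level; on those units the gap between marginal cost and willingness to pay runs from 0 up to 5.
DWL = ½ × 5 × 495/29 = 2475/58.

Deadweight loss = 2475/58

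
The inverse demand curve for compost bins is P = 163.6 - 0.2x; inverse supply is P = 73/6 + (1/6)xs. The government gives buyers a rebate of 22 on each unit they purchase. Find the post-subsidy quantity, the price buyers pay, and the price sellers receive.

Pre-subsidy: 163.6 - 0.2x = 73/6 + (1/6)x gives x* = 413 and P* = 81.
With the rebate, buyers effectively pay Pb = Ps − 22, where Ps is the price sellers receive.
On the curves, Pb = 163.6 - 0.2x and Ps = 73/6 + (1/6)x; the wedge Ps − Pb = 22 gives 73/6 + (1/6)x − (163.6 - 0.2x) = 22, so x' = 473.
Then Pb = 163.6 − 0.2·473 = 69 and Ps = 73/6 + (1/6)·473 = 91.

x' = 473; buyers pay 69; sellers receive 91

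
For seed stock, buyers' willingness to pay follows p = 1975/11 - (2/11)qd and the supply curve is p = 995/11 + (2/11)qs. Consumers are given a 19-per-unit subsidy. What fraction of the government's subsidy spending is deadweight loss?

DWL / government spending = 209/2378

Pre-subsidy: 1975/11 - (2/11)q = 995/11 + (2/11)q gives q* = 245 and p* = 135.
With the rebate, buyers effectively pay pb = ps − 19, where ps is the price sellers receive.
On the curves, pb = 1975/11 - (2/11)q and ps = 995/11 + (2/11)q; the wedge ps − pb = 19 gives 995/11 + (2/11)q − (1975/11 - (2/11)q) = 19, so q' = 297.25.
Then pb = 1975/11 − (2/11)·297.25 = 125.5 and ps = 995/11 + (2/11)·297.25 = 144.5.
ΔCS = ½(245 + 297.25)(135 − 125.5) = 2575.6875; ΔPS = ½(245 + 297.25)(144.5 − 135) = 2575.6875.
Government spending = 19 × 297.25 = 5647.75.
DWL = ½ × 19 × (297.25 − 245) = 496.375; fraction = 496.375 / 5647.75 = 209/2378.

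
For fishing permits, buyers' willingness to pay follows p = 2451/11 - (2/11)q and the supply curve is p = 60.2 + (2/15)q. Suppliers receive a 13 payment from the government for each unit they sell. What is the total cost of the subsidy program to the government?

Government cost = 7244.25

Pre-subsidy: 2451/11 - (2/11)q = 60.2 + (2/15)q gives q* = 516 and p* = 129.
With the subsidy, sellers receive ps = pb + 13 for each unit, where pb is the price buyers pay.
On the curves, pb = 2451/11 - (2/11)q and ps = 60.2 + (2/15)q; the wedge ps − pb = 13 gives 60.2 + (2/15)q − (2451/11 - (2/11)q) = 13, so q' = 557.25.
Then pb = 2451/11 − (2/11)·557.25 = 121.5 and ps = 60.2 + (2/15)·557.25 = 134.5.
Government outlay = subsidy × quantity = 13 × 557.25 = 7244.25.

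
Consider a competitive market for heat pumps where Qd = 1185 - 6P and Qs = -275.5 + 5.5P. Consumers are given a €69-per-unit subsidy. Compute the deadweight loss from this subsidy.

Pre-subsidy: 1185 - 6P = -275.5 + 5.5P gives P* = 127, Q* = 423.
With the rebate, buyers effectively pay Pb = Ps − 69, where Ps is the price sellers receive.
Demand in terms of Ps becomes Qd = 1185 − 6(Ps − 69) = 1599 - 6Ps. Setting this equal to supply: 1599 - 6Ps = -275.5 + 5.5Ps, so Ps = 163.
Buyers pay Pb = 163 − 69 = 94; Q' = -275.5 + 5.5·163 = 621.
The subsidy expands output by 621 − 423 = 198 past the efficient level; on those units the gap between marginal cost and willingness to pay runs from 0 up to 69.
DWL = ½ × 69 × 198 = 6831.

Deadweight loss = €6831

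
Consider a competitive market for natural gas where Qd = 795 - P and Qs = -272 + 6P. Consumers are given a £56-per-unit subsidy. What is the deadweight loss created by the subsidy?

Pre-subsidy: 795 - P = -272 + 6P gives P* = 1067/7, Q* = 4498/7.
With the rebate, buyers effectively pay Pb = Ps − 56, where Ps is the price sellers receive.
Demand in terms of Ps becomes Qd = 795 − 1(Ps − 56) = 851 - Ps. Setting this equal to supply: 851 - Ps = -272 + 6Ps, so Ps = 1123/7.
Buyers pay Pb = 1123/7 − 56 = 731/7; Q' = -272 + 6·(1123/7) = 4834/7.
The subsidy expands output by 4834/7 − 4498/7 = 48 past the efficient level; on those units the gap between marginal cost and willingness to pay runs from 0 up to 56.
DWL = ½ × 56 × 48 = 1344.

Deadweight loss = £1344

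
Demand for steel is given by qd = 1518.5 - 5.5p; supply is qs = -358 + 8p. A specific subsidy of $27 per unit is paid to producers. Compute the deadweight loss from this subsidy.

Pre-subsidy: 1518.5 - 5.5p = -358 + 8p gives p* = 139, q* = 754.
With the subsidy, sellers receive ps = pb + 27 for each unit, where pb is the price buyers pay.
Supply in terms of pb becomes qs = -358 + 8(pb + 27) = -142 + 8pb. Setting this equal to demand: 1518.5 - 5.5pb = -142 + 8pb, so pb = 123.
Sellers receive ps = 123 + 27 = 150; q' = 1518.5 − 5.5·123 = 842.
The subsidy expands output by 842 − 754 = 88 past the efficient level; on those units the gap between marginal cost and willingness to pay runs from 0 up to 27.
DWL = ½ × 27 × 88 = 1188.

Deadweight loss = $1188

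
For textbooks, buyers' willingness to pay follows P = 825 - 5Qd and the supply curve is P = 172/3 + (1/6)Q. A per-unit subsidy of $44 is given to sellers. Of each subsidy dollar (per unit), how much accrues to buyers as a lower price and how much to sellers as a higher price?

Pre-subsidy: 825 - 5Q = 172/3 + (1/6)Q gives Q* = 4606/31 and P* = 2545/31.
With the subsidy, sellers receive Ps = Pb + 44 for each unit, where Pb is the price buyers pay.
On the curves, Pb = 825 - 5Q and Ps = 172/3 + (1/6)Q; the wedge Ps − Pb = 44 gives 172/3 + (1/6)Q − (825 - 5Q) = 44, so Q' = 4870/31.
Then Pb = 825 − 5·(4870/31) = 1225/31 and Ps = 172/3 + (1/6)·(4870/31) = 2589/31.
Buyers' price falls by P* − Pb = 2545/31 − 1225/31 = 1320/31; sellers' price rises by Ps − P* = 2589/31 − 2545/31 = 44/31.

Buyers gain 1320/31 per unit; sellers gain 44/31 per unit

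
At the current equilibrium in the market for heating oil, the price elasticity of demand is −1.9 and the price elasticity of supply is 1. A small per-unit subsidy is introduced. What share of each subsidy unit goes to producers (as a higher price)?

For a small subsidy around the equilibrium, the benefit split depends on the relative slopes, which at a point are proportional to the elasticities.
Buyer share = εs/(εs + |εd|) = 1/(1 + 1.9) = 10/29; seller share = |εd|/(εs + |εd|) = 19/29.
So producers capture 19/29 of the subsidy.

Producer share = 19/29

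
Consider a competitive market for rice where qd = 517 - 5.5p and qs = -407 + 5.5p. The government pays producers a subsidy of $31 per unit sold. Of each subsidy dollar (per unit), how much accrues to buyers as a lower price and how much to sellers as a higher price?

Pre-subsidy: 517 - 5.5p = -407 + 5.5p gives p* = 84, q* = 55.
With the subsidy, sellers receive ps = pb + 31 for each unit, where pb is the price buyers pay.
Supply in terms of pb becomes qs = -407 + 5.5(pb + 31) = -236.5 + 5.5pb. Setting this equal to demand: 517 - 5.5pb = -236.5 + 5.5pb, so pb = 68.5.
Sellers receive ps = 68.5 + 31 = 99.5; q' = 517 − 5.5·68.5 = 140.25.
Buyers' price falls by p* − pb = 84 − 68.5 = 15.5; sellers' price rises by ps − p* = 99.5 − 84 = 15.5.

Buyers gain $15.5 per unit; sellers gain $15.5 per unit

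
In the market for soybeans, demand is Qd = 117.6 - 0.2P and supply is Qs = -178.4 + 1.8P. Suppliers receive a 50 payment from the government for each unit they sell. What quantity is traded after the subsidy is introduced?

Q' = 97

Pre-subsidy: 117.6 - 0.2P = -178.4 + 1.8P gives P* = 148, Q* = 88.
With the subsidy, sellers receive Ps = Pb + 50 for each unit, where Pb is the price buyers pay.
Supply in terms of Pb becomes Qs = -178.4 + 1.8(Pb + 50) = -88.4 + 1.8Pb. Setting this equal to demand: 117.6 - 0.2Pb = -88.4 + 1.8Pb, so Pb = 103.
Sellers receive Ps = 103 + 50 = 153; Q' = 117.6 − 0.2·103 = 97.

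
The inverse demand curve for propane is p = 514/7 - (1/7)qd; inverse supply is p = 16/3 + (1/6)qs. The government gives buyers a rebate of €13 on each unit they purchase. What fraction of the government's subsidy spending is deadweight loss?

Pre-subsidy: 514/7 - (1/7)q = 16/3 + (1/6)q gives q* = 220 and p* = 42.
With the rebate, buyers effectively pay pb = ps − 13, where ps is the price sellers receive.
On the curves, pb = 514/7 - (1/7)q and ps = 16/3 + (1/6)q; the wedge ps − pb = 13 gives 16/3 + (1/6)q − (514/7 - (1/7)q) = 13, so q' = 262.
Then pb = 514/7 − (1/7)·262 = 36 and ps = 16/3 + (1/6)·262 = 49.
ΔCS = ½(220 + 262)(42 − 36) = 1446; ΔPS = ½(220 + 262)(49 − 42) = 1687.
Government spending = 13 × 262 = 3406.
DWL = ½ × 13 × (262 − 220) = 273; fraction = 273 / 3406 = 21/262.

DWL / government spending = 21/262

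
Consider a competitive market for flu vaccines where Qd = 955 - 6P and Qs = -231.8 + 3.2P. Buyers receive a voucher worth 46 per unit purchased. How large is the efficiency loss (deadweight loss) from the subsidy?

Pre-subsidy: 955 - 6P = -231.8 + 3.2P gives P* = 129, Q* = 181.
With the rebate, buyers effectively pay Pb = Ps − 46, where Ps is the price sellers receive.
Demand in terms of Ps becomes Qd = 955 − 6(Ps − 46) = 1231 - 6Ps. Setting this equal to supply: 1231 - 6Ps = -231.8 + 3.2Ps, so Ps = 159.
Buyers pay Pb = 159 − 46 = 113; Q' = -231.8 + 3.2·159 = 277.
The subsidy expands output by 277 − 181 = 96 past the efficient level; on those units the gap between marginal cost and willingness to pay runs from 0 up to 46.
DWL = ½ × 46 × 96 = 2208.

Deadweight loss = 2208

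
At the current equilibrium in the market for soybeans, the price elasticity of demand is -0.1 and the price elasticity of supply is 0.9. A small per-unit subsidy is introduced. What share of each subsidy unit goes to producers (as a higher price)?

Producer share = 0.1

For a small subsidy around the equilibrium, the benefit split depends on the relative slopes, which at a point are proportional to the elasticities.
Buyer share = εs/(εs + |εd|) = 0.9/(0.9 + 0.1) = 0.9; seller share = |εd|/(εs + |εd|) = 0.1.
So producers capture 0.1 of the subsidy.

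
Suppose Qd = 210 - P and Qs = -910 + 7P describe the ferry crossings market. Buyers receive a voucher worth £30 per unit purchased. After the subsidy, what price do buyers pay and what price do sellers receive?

Buyers pay £113.75; sellers receive £143.75

Pre-subsidy: 210 - P = -910 + 7P gives P* = 140, Q* = 70.
With the rebate, buyers effectively pay Pb = Ps − 30, where Ps is the price sellers receive.
Demand in terms of Ps becomes Qd = 210 − 1(Ps − 30) = 240 - Ps. Setting this equal to supply: 240 - Ps = -910 + 7Ps, so Ps = 143.75.
Buyers pay Pb = 143.75 − 30 = 113.75; Q' = -910 + 7·143.75 = 96.25.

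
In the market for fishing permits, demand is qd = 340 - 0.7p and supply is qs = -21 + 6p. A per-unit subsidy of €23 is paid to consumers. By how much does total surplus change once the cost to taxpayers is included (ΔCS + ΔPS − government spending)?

Net change in total surplus = -11109/67

Pre-subsidy: 340 - 0.7p = -21 + 6p gives p* = 3610/67, q* = 20253/67.
With the rebate, buyers effectively pay pb = ps − 23, where ps is the price sellers receive.
Demand in terms of ps becomes qd = 340 − 0.7(ps − 23) = 356.1 - 0.7ps. Setting this equal to supply: 356.1 - 0.7ps = -21 + 6ps, so ps = 3771/67.
Buyers pay pb = 3771/67 − 23 = 2230/67; q' = -21 + 6·(3771/67) = 21219/67.
ΔCS = ½(20253/67 + 21219/67)(3610/67 − 2230/67) = 28615680/4489; ΔPS = ½(20253/67 + 21219/67)(3771/67 − 3610/67) = 3338496/4489.
Government spending = 23 × 21219/67 = 488037/67.
Net change = 28615680/4489 + 3338496/4489 − 488037/67 = -11109/67. The loss equals the DWL triangle ½·23·966/67.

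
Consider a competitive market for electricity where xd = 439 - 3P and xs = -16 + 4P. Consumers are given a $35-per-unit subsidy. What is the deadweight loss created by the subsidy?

Deadweight loss = $1050

Pre-subsidy: 439 - 3P = -16 + 4P gives P* = 65, x* = 244.
With the rebate, buyers effectively pay Pb = Ps − 35, where Ps is the price sellers receive.
Demand in terms of Ps becomes xd = 439 − 3(Ps − 35) = 544 - 3Ps. Setting this equal to supply: 544 - 3Ps = -16 + 4Ps, so Ps = 80.
Buyers pay Pb = 80 − 35 = 45; x' = -16 + 4·80 = 304.
The subsidy expands output by 304 − 244 = 60 past the efficient level; on those units the gap between marginal cost and willingness to pay runs from 0 up to 35.
DWL = ½ × 35 × 60 = 1050.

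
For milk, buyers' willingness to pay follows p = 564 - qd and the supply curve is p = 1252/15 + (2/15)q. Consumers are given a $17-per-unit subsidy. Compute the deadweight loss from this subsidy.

Pre-subsidy: 564 - q = 1252/15 + (2/15)q gives q* = 424 and p* = 140.
With the rebate, buyers effectively pay pb = ps − 17, where ps is the price sellers receive.
On the curves, pb = 564 - q and ps = 1252/15 + (2/15)q; the wedge ps − pb = 17 gives 1252/15 + (2/15)q − (564 - q) = 17, so q' = 439.
Then pb = 564 − 1·439 = 125 and ps = 1252/15 + (2/15)·439 = 142.
The subsidy expands output by 439 − 424 = 15 past the efficient level; on those units the gap between marginal cost and willingness to pay runs from 0 up to 17.
DWL = ½ × 17 × 15 = 127.5.

Deadweight loss = $127.5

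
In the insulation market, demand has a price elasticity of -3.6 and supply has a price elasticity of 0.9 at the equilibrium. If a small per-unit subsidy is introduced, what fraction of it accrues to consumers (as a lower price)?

Consumer share = 0.2

For a small subsidy around the equilibrium, the benefit split depends on the relative slopes, which at a point are proportional to the elasticities.
Buyer share = εs/(εs + |εd|) = 0.9/(0.9 + 3.6) = 0.2; seller share = |εd|/(εs + |εd|) = 0.8.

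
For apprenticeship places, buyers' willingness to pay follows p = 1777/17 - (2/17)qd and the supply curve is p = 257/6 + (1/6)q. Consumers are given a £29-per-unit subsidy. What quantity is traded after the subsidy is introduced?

q' = 319

Pre-subsidy: 1777/17 - (2/17)q = 257/6 + (1/6)q gives q* = 217 and p* = 79.
With the rebate, buyers effectively pay pb = ps − 29, where ps is the price sellers receive.
On the curves, pb = 1777/17 - (2/17)q and ps = 257/6 + (1/6)q; the wedge ps − pb = 29 gives 257/6 + (1/6)q − (1777/17 - (2/17)q) = 29, so q' = 319.
Then pb = 1777/17 − (2/17)·319 = 67 and ps = 257/6 + (1/6)·319 = 96.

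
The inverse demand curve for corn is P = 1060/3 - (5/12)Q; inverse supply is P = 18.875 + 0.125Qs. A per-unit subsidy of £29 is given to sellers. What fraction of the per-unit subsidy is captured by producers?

Producer share = 3/13

Pre-subsidy: 1060/3 - (5/12)Q = 18.875 + 0.125Q gives Q* = 8027/13 and P* = 4995/52.
With the subsidy, sellers receive Ps = Pb + 29 for each unit, where Pb is the price buyers pay.
On the curves, Pb = 1060/3 - (5/12)Q and Ps = 18.875 + 0.125Q; the wedge Ps − Pb = 29 gives 18.875 + 0.125Q − (1060/3 - (5/12)Q) = 29, so Q' = 671.
Then Pb = 1060/3 − (5/12)·671 = 73.75 and Ps = 18.875 + 0.125·671 = 102.75.
Buyers' price falls by P* − Pb = 4995/52 − 73.75 = 290/13; sellers' price rises by Ps − P* = 102.75 − 4995/52 = 87/13.
So producers capture (87/13)/29 = 3/13 of each unit of subsidy.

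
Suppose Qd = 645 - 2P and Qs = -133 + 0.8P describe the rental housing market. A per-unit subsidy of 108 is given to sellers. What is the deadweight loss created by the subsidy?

Deadweight loss = 23328/7

Pre-subsidy: 645 - 2P = -133 + 0.8P gives P* = 1945/7, Q* = 625/7.
With the subsidy, sellers receive Ps = Pb + 108 for each unit, where Pb is the price buyers pay.
Supply in terms of Pb becomes Qs = -133 + 0.8(Pb + 108) = -46.6 + 0.8Pb. Setting this equal to demand: 645 - 2Pb = -46.6 + 0.8Pb, so Pb = 247.
Sellers receive Ps = 247 + 108 = 355; Q' = 645 − 2·247 = 151.
The subsidy expands output by 151 − 625/7 = 432/7 past the efficient level; on those units the gap between marginal cost and willingness to pay runs from 0 up to 108.
DWL = ½ × 108 × 432/7 = 23328/7.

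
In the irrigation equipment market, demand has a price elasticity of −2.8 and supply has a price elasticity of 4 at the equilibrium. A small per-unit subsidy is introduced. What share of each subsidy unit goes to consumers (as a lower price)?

For a small subsidy around the equilibrium, the benefit split depends on the relative slopes, which at a point are proportional to the elasticities.
Buyer share = εs/(εs + |εd|) = 4/(4 + 2.8) = 10/17; seller share = |εd|/(εs + |εd|) = 7/17.

Consumer share = 10/17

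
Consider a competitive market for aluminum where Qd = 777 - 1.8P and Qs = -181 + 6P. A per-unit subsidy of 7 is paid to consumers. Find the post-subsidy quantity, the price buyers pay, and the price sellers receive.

Pre-subsidy: 777 - 1.8P = -181 + 6P gives P* = 4790/39, Q* = 7227/13.
With the rebate, buyers effectively pay Pb = Ps − 7, where Ps is the price sellers receive.
Demand in terms of Ps becomes Qd = 777 − 1.8(Ps − 7) = 789.6 - 1.8Ps. Setting this equal to supply: 789.6 - 1.8Ps = -181 + 6Ps, so Ps = 4853/39.
Buyers pay Pb = 4853/39 − 7 = 4580/39; Q' = -181 + 6·(4853/39) = 7353/13.

Q' = 7353/13; buyers pay 4580/39; sellers receive 4853/39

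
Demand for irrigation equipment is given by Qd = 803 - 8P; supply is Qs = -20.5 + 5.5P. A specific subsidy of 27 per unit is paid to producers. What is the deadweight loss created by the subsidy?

Pre-subsidy: 803 - 8P = -20.5 + 5.5P gives P* = 61, Q* = 315.
With the subsidy, sellers receive Ps = Pb + 27 for each unit, where Pb is the price buyers pay.
Supply in terms of Pb becomes Qs = -20.5 + 5.5(Pb + 27) = 128 + 5.5Pb. Setting this equal to demand: 803 - 8Pb = 128 + 5.5Pb, so Pb = 50.
Sellers receive Ps = 50 + 27 = 77; Q' = 803 − 8·50 = 403.
The subsidy expands output by 403 − 315 = 88 past the efficient level; on those units the gap between marginal cost and willingness to pay runs from 0 up to 27.
DWL = ½ × 27 × 88 = 1188.

Deadweight loss = 1188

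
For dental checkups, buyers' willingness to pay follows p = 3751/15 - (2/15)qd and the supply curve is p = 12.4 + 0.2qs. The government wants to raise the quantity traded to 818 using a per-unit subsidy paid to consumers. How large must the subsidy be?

At q = 818, from the demand curve buyers pay pb = 3751/15 − (2/15)·818 = 141; from the supply curve sellers need ps = 12.4 + 0.2·818 = 176.
The subsidy must fill the gap: s = ps − pb = 176 − 141 = 35.

Required subsidy s = 35 per unit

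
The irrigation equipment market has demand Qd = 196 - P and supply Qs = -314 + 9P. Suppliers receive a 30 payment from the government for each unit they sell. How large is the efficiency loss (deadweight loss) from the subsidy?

Pre-subsidy: 196 - P = -314 + 9P gives P* = 51, Q* = 145.
With the subsidy, sellers receive Ps = Pb + 30 for each unit, where Pb is the price buyers pay.
Supply in terms of Pb becomes Qs = -314 + 9(Pb + 30) = -44 + 9Pb. Setting this equal to demand: 196 - Pb = -44 + 9Pb, so Pb = 24.
Sellers receive Ps = 24 + 30 = 54; Q' = 196 − 1·24 = 172.
The subsidy expands output by 172 − 145 = 27 past the efficient level; on those units the gap between marginal cost and willingness to pay runs from 0 up to 30.
DWL = ½ × 30 × 27 = 405.

Deadweight loss = 405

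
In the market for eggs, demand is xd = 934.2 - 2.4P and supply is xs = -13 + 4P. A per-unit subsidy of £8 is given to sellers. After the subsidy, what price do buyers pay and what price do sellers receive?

Pre-subsidy: 934.2 - 2.4P = -13 + 4P gives P* = 148, x* = 579.
With the subsidy, sellers receive Ps = Pb + 8 for each unit, where Pb is the price buyers pay.
Supply in terms of Pb becomes xs = -13 + 4(Pb + 8) = 19 + 4Pb. Setting this equal to demand: 934.2 - 2.4Pb = 19 + 4Pb, so Pb = 143.
Sellers receive Ps = 143 + 8 = 151; x' = 934.2 − 2.4·143 = 591.

Buyers pay £143; sellers receive £151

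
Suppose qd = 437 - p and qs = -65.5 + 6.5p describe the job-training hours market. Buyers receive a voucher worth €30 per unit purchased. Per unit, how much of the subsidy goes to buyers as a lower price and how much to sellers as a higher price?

Buyers gain €26 per unit; sellers gain €4 per unit

Pre-subsidy: 437 - p = -65.5 + 6.5p gives p* = 67, q* = 370.
With the rebate, buyers effectively pay pb = ps − 30, where ps is the price sellers receive.
Demand in terms of ps becomes qd = 437 − 1(ps − 30) = 467 - ps. Setting this equal to supply: 467 - ps = -65.5 + 6.5ps, so ps = 71.
Buyers pay pb = 71 − 30 = 41; q' = -65.5 + 6.5·71 = 396.
Buyers' price falls by p* − pb = 67 − 41 = 26; sellers' price rises by ps − p* = 71 − 67 = 4.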